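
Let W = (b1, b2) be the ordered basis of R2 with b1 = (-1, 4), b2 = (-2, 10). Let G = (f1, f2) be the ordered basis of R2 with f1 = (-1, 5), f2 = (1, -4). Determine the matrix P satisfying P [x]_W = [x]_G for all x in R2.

[[0, 2], [-1, 0]]

Take x = bj: its W-coordinates are the j-th standard unit vector, so P e_j — column j of P — equals [bj]_G.
b1 = 0·f1 - f2, giving column 1 = (0, -1); repeating for each j gives P = [[0, 2], [-1, 0]].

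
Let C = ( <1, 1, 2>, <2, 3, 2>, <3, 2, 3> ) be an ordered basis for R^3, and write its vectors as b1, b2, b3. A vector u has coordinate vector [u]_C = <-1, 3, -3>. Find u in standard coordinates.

<-4, 2, -5>

The coordinates say u = -b1 + 3b2 - 3b3; adding the scaled basis vectors gives <-4, 2, -5>.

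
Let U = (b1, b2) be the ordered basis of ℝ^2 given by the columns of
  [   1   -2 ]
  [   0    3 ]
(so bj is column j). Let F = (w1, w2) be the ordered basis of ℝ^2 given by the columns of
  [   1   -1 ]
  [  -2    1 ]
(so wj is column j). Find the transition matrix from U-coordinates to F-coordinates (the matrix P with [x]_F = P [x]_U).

[[-1, -1], [-2, 1]]

Let M have columns bj and N have columns wj. Then for every x, N [x]_F = x = M [x]_U, so P = N^(-1) M.
Since det N = -1, N^(-1) has integer entries; multiplying gives P = [[-1, -1], [-2, 1]].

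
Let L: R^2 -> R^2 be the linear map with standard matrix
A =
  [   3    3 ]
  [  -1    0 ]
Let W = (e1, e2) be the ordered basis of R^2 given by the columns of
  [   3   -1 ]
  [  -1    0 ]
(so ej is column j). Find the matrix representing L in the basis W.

[[3, -1], [3, 0]]

With P the matrix whose columns are e1, e2, [L]_W = P^(-1) A P.
Column by column: L(e1) = A e1 = [6, -3]; its W-coordinates [3, 3] give column 1.
Continuing for each basis vector yields [L]_W = [[3, -1], [3, 0]].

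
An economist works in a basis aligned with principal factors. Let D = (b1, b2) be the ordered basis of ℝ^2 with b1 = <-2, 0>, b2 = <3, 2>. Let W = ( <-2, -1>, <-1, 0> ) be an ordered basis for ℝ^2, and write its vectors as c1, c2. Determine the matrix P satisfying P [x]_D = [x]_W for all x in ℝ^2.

Let M have columns bj and N have columns cj. Then for every x, N [x]_W = x = M [x]_D, so P = N^(-1) M.
Since det N = -1, N^(-1) has integer entries; multiplying gives P = [[0, -2], [2, 1]].

[[0, -2], [2, 1]]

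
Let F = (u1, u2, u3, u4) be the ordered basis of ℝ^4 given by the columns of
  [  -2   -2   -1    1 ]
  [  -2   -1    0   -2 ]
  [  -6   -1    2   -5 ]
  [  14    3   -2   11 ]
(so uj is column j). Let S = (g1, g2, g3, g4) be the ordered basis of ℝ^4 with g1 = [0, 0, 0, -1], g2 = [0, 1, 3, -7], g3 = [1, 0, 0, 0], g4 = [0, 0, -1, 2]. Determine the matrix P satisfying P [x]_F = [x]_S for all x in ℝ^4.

[[0, 0, -2, 1], [-2, -1, 0, -2], [-2, -2, -1, 1], [0, -2, -2, -1]]

Take x = uj: its F-coordinates are the j-th standard unit vector, so P e_j — column j of P — equals [uj]_S.
u1 = 0·g1 - 2g2 - 2g3 + 0·g4, giving column 1 = [0, -2, -2, 0]; repeating for each j gives P = [[0, 0, -2, 1], [-2, -1, 0, -2], [-2, -2, -1, 1], [0, -2, -2, -1]].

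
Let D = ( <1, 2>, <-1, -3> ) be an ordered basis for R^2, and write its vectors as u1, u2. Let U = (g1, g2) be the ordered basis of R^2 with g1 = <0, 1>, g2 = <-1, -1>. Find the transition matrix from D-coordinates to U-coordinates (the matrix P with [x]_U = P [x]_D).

Column j of P is [uj]_U, since P maps D-coordinates to U-coordinates.
Expressing u1 in U: u1 = g1 - g2, so column 1 of P is <1, -1>.
Doing the same for each uj gives P = [[1, -2], [-1, 1]].

[[1, -2], [-1, 1]]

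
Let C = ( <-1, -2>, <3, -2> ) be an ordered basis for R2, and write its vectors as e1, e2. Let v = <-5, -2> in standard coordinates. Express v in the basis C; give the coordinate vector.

We seek scalars with c_1 e1 + c_2 e2 = v; equivalently solve M c = v where the columns of M are e1, e2.
System: -c_1 + 3c_2 = -5, -2c_1 - 2c_2 = -2; solving gives c_1 = 2, c_2 = -1.
Check: 2e1 - e2 = <-5, -2>.

<2, -1>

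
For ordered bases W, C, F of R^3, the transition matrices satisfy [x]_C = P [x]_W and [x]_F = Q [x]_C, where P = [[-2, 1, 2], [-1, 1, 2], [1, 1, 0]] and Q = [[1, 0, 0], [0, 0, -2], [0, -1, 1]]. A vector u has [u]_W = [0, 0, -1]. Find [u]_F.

Apply P to get C-coordinates [-2, -2, 0], then Q to get F-coordinates.
The result is [u]_F = [-2, 0, 2].

[-2, 0, 2]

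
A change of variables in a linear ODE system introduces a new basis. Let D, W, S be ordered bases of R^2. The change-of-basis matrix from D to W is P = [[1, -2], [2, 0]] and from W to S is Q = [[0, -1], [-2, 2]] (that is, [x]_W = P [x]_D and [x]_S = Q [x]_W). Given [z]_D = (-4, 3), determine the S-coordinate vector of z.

Composing the changes, [z]_S = Q P [z]_D.
Q P = [[-2, 0], [2, 4]]; applying this to (-4, 3) gives (8, 4).

(8, 4)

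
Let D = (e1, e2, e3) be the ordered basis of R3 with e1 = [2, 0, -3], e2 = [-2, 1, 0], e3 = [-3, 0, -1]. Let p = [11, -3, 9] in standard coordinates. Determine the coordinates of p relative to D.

Write p = c_1 e1 + ... + c_3 e3 and solve for the c_i.
Gaussian elimination on [M | p] yields c = (-2, -3, -3).
Check: -2e1 - 3e2 - 3e3 = [11, -3, 9].

[-2, -3, -3]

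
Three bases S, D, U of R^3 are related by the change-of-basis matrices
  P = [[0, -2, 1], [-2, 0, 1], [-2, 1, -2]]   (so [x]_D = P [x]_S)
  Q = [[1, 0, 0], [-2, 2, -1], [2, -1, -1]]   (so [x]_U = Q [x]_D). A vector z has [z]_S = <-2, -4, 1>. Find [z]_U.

<9, -6, 15>

Apply P to get D-coordinates <9, 5, -2>, then Q to get U-coordinates.
The result is [z]_U = <9, -6, 15>.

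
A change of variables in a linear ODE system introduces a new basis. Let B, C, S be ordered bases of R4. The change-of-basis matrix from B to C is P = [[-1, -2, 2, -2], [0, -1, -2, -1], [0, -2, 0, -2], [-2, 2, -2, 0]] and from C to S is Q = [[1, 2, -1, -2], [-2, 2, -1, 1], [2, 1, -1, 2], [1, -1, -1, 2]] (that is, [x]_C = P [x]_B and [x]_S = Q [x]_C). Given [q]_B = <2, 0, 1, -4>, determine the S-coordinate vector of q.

<16, -26, -2, -14>

First [q]_C = P [q]_B = <8, 2, 8, -6>.
Then [q]_S = Q [q]_C = <16, -26, -2, -14>.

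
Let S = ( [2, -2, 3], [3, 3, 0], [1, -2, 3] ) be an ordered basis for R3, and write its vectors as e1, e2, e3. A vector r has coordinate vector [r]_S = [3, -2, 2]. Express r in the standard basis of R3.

The coordinates say r = 3e1 - 2e2 + 2e3; adding the scaled basis vectors gives [2, -16, 15].

[2, -16, 15]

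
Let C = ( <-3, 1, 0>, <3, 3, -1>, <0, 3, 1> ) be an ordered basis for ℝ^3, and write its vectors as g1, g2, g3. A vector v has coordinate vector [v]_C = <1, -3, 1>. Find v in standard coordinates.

The coordinates say v = g1 - 3g2 + g3; adding the scaled basis vectors gives <-12, -5, 4>.

<-12, -5, 4>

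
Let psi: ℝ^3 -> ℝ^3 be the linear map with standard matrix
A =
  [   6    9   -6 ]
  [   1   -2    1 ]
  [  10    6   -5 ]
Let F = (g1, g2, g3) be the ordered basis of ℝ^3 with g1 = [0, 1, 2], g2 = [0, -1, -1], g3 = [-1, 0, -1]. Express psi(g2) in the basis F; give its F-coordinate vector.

[1, 0, 3]

Compute psi(g2) = A g2 = [-3, 1, -1] in standard coordinates.
Then write this in F-coordinates: solve for y in y_1 g1 + ... + y_3 g3 = [-3, 1, -1].
This gives y = [1, 0, 3], which is column 2 of [psi]_F.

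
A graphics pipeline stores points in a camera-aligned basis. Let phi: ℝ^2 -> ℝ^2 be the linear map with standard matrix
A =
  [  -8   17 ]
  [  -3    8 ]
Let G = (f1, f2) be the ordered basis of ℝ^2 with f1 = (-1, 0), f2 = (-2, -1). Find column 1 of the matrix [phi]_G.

(-2, -3)

Compute phi(f1) = A f1 = (8, 3) in standard coordinates.
Then write this in G-coordinates: solve for y in y_1 f1 + y_2 f2 = (8, 3).
This gives y = (-2, -3), which is column 1 of [phi]_G.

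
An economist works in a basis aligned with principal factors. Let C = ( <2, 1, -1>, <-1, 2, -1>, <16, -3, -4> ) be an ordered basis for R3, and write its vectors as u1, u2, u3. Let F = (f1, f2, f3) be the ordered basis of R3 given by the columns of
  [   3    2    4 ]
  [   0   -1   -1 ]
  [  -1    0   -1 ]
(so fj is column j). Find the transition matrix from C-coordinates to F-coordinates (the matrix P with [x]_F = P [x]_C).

[[2, 1, 2], [0, -2, 1], [-1, 0, 2]]

Take x = uj: its C-coordinates are the j-th standard unit vector, so P e_j — column j of P — equals [uj]_F.
u1 = 2f1 + 0·f2 - f3, giving column 1 = <2, 0, -1>; repeating for each j gives P = [[2, 1, 2], [0, -2, 1], [-1, 0, 2]].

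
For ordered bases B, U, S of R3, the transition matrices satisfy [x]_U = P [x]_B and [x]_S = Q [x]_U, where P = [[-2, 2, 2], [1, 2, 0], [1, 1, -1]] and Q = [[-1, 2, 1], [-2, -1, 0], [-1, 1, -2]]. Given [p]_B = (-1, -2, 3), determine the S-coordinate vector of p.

Apply P to get U-coordinates (4, -5, -6), then Q to get S-coordinates.
The result is [p]_S = (-20, -3, 3).

(-20, -3, 3)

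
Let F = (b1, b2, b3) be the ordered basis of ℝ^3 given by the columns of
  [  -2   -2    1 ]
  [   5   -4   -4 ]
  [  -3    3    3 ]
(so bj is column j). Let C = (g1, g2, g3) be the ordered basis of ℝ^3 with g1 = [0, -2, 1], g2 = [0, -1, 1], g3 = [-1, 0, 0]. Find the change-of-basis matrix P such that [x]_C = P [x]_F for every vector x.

Column j of P is [bj]_C, since P maps F-coordinates to C-coordinates.
Expressing b1 in C: b1 = -2g1 - g2 + 2g3, so column 1 of P is [-2, -1, 2].
Doing the same for each bj gives P = [[-2, 1, 1], [-1, 2, 2], [2, 2, -1]].

[[-2, 1, 1], [-1, 2, 2], [2, 2, -1]]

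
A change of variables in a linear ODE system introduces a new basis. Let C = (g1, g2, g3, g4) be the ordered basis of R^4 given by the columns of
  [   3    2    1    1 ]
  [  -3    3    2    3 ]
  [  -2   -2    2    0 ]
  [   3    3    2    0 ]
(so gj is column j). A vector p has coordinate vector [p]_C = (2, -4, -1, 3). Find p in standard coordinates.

p = M [p]_C, where M has columns g1, ..., g4.
Carrying out the matrix-vector product, p = (0, -11, 2, -8).

(0, -11, 2, -8)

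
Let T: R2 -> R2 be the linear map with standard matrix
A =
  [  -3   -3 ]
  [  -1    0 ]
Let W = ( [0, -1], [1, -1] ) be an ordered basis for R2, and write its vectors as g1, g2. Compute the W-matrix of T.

[[-3, 1], [3, 0]]

With P the matrix whose columns are g1, g2, [T]_W = P^(-1) A P.
Column by column: T(g1) = A g1 = [3, 0]; its W-coordinates [-3, 3] give column 1.
Continuing for each basis vector yields [T]_W = [[-3, 1], [3, 0]].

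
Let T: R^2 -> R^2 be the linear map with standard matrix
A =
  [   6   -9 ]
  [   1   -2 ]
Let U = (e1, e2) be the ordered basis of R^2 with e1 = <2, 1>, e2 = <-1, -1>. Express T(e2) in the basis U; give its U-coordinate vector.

Column 2 of [T]_U is the U-coordinate vector of T(e2).
In standard coordinates T(e2) = A e2 = <3, 1>.
Converting to U: <3, 1> = 2e1 + e2, so the coordinate vector is <2, 1>.

<2, 1>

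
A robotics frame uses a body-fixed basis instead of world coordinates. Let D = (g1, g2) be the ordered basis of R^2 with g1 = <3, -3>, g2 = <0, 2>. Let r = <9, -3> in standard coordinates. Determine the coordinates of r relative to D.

[r]_D is the unique c with M c = r, where M has columns g1, g2.
System: 3c_1 + 0c_2 = 9, -3c_1 + 2c_2 = -3; solving gives c_1 = 3, c_2 = 3.
Check: 3g1 + 3g2 = <9, -3>.

<3, 3>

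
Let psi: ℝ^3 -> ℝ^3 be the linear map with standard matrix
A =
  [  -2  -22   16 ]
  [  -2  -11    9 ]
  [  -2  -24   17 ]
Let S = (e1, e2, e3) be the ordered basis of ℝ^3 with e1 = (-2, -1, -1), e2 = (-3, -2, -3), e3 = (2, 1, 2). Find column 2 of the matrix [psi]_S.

Compute psi(e2) = A e2 = (2, 1, 3) in standard coordinates.
Then write this in S-coordinates: solve for y in y_1 e1 + ... + y_3 e3 = (2, 1, 3).
This gives y = (1, 0, 2), which is column 2 of [psi]_S.

(1, 0, 2)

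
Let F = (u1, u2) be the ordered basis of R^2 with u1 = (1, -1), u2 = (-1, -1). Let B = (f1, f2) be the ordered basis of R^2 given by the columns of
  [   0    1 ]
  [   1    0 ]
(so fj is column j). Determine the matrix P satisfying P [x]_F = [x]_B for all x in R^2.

Take x = uj: its F-coordinates are the j-th standard unit vector, so P e_j — column j of P — equals [uj]_B.
u1 = -f1 + f2, giving column 1 = (-1, 1); repeating for each j gives P = [[-1, -1], [1, -1]].

[[-1, -1], [1, -1]]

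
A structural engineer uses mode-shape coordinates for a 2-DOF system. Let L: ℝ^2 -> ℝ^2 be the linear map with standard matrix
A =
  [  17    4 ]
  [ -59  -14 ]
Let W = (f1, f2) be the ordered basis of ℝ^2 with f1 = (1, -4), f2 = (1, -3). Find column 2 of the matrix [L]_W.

Compute L(f2) = A f2 = (5, -17) in standard coordinates.
Then write this in W-coordinates: solve for y in y_1 f1 + y_2 f2 = (5, -17).
This gives y = (2, 3), which is column 2 of [L]_W.

(2, 3)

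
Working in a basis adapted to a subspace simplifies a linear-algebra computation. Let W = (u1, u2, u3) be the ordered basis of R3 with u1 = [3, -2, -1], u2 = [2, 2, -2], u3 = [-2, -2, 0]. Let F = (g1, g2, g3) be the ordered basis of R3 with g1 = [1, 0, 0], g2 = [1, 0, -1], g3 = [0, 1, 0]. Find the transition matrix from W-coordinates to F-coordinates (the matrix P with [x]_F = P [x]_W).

[[2, 0, -2], [1, 2, 0], [-2, 2, -2]]

Column j of P is [uj]_F, since P maps W-coordinates to F-coordinates.
Expressing u1 in F: u1 = 2g1 + g2 - 2g3, so column 1 of P is [2, 1, -2].
Doing the same for each uj gives P = [[2, 0, -2], [1, 2, 0], [-2, 2, -2]].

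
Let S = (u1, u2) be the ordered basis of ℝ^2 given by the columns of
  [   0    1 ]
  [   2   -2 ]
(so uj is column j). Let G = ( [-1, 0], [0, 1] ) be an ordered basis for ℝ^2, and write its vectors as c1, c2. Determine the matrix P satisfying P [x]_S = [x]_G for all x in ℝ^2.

Let M have columns uj and N have columns cj. Then for every x, N [x]_G = x = M [x]_S, so P = N^(-1) M.
Since det N = -1, N^(-1) has integer entries; multiplying gives P = [[0, -1], [2, -2]].

[[0, -1], [2, -2]]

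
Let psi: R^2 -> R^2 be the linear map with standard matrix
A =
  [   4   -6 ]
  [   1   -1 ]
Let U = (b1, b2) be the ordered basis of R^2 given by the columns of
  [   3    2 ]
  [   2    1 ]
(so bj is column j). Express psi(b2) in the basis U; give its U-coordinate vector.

(0, 1)

Column 2 of [psi]_U is the U-coordinate vector of psi(b2).
In standard coordinates psi(b2) = A b2 = (2, 1).
Converting to U: (2, 1) = 0·b1 + b2, so the coordinate vector is (0, 1).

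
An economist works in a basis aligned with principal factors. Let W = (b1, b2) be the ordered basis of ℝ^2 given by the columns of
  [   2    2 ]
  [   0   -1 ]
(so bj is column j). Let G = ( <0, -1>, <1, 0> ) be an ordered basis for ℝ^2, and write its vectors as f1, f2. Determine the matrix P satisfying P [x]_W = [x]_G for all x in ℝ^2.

Column j of P is [bj]_G, since P maps W-coordinates to G-coordinates.
Expressing b1 in G: b1 = 0·f1 + 2f2, so column 1 of P is <0, 2>.
Doing the same for each bj gives P = [[0, 1], [2, 2]].

[[0, 1], [2, 2]]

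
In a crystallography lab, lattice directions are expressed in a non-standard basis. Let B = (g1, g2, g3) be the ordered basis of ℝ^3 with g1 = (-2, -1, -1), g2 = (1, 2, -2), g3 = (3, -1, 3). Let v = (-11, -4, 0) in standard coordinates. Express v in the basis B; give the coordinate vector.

We seek scalars with c_1 g1 + ... + c_3 g3 = v; equivalently solve M c = v where the columns of M are g1, ..., g3.
Gaussian elimination on [M | v] yields c = (-1, -4, -3).
Check: -g1 - 4g2 - 3g3 = (-11, -4, 0).

(-1, -4, -3)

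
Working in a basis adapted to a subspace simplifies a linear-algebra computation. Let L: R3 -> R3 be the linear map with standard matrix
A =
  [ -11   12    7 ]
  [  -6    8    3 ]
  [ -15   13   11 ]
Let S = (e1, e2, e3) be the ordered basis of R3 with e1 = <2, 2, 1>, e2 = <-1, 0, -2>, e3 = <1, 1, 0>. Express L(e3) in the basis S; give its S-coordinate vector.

<0, 1, 2>

Compute L(e3) = A e3 = <1, 2, -2> in standard coordinates.
Then write this in S-coordinates: solve for y in y_1 e1 + ... + y_3 e3 = <1, 2, -2>.
This gives y = <0, 1, 2>, which is column 3 of [L]_S.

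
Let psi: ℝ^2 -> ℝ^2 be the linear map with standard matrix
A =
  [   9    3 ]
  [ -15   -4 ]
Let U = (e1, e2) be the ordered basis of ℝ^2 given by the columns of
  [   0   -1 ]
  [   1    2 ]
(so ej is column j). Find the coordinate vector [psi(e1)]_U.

Column 1 of [psi]_U is the U-coordinate vector of psi(e1).
In standard coordinates psi(e1) = A e1 = <3, -4>.
Converting to U: <3, -4> = 2e1 - 3e2, so the coordinate vector is <2, -3>.

<2, -3>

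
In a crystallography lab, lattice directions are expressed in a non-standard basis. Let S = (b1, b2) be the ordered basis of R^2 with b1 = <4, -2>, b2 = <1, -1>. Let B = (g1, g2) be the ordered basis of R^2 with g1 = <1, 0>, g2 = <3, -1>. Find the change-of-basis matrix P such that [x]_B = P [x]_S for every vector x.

Take x = bj: its S-coordinates are the j-th standard unit vector, so P e_j — column j of P — equals [bj]_B.
b1 = -2g1 + 2g2, giving column 1 = <-2, 2>; repeating for each j gives P = [[-2, -2], [2, 1]].

[[-2, -2], [2, 1]]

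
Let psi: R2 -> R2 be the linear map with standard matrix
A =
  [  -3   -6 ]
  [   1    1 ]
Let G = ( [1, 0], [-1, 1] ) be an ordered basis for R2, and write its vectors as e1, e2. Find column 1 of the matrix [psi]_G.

[-2, 1]

Column 1 of [psi]_G is the G-coordinate vector of psi(e1).
In standard coordinates psi(e1) = A e1 = [-3, 1].
Converting to G: [-3, 1] = -2e1 + e2, so the coordinate vector is [-2, 1].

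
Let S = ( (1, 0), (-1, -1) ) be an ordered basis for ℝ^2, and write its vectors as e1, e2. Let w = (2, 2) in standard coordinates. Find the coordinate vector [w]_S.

(0, -2)

We seek scalars with c_1 e1 + c_2 e2 = w; equivalently solve M c = w where the columns of M are e1, e2.
System: c_1 - c_2 = 2, 0c_1 - c_2 = 2; solving gives c_1 = 0, c_2 = -2.
Check: 0·e1 - 2e2 = (2, 2).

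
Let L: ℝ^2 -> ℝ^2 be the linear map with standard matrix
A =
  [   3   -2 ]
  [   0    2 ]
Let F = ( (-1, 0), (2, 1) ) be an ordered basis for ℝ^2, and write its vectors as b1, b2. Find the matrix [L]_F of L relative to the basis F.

The j-th column of [L]_F is [L(bj)]_F.
L(b1) = A b1 = (-3, 0) = 3b1 + 0·b2, so column 1 is (3, 0).
Repeating for b2 and assembling the columns gives [[3, 0], [0, 2]].

[[3, 0], [0, 2]]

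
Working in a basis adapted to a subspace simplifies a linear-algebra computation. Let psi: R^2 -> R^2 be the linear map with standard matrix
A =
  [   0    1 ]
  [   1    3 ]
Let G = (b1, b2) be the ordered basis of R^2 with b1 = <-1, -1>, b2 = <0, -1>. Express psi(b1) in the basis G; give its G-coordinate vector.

<1, 3>

Compute psi(b1) = A b1 = <-1, -4> in standard coordinates.
Then write this in G-coordinates: solve for y in y_1 b1 + y_2 b2 = <-1, -4>.
This gives y = <1, 3>, which is column 1 of [psi]_G.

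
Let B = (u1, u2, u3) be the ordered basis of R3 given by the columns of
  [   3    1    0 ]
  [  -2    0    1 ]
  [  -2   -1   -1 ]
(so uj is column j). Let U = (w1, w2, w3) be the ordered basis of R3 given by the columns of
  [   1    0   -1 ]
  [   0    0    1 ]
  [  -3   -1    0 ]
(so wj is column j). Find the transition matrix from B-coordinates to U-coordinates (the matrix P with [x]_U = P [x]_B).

Column j of P is [uj]_U, since P maps B-coordinates to U-coordinates.
Expressing u1 in U: u1 = w1 - w2 - 2w3, so column 1 of P is (1, -1, -2).
Doing the same for each uj gives P = [[1, 1, 1], [-1, -2, -2], [-2, 0, 1]].

[[1, 1, 1], [-1, -2, -2], [-2, 0, 1]]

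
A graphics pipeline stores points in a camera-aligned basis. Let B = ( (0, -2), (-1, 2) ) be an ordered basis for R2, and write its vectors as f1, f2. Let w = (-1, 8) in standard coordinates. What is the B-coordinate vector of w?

(-3, 1)

[w]_B is the unique c with M c = w, where M has columns f1, f2.
System: 0c_1 - c_2 = -1, -2c_1 + 2c_2 = 8; solving gives c_1 = -3, c_2 = 1.
Check: -3f1 + f2 = (-1, 8).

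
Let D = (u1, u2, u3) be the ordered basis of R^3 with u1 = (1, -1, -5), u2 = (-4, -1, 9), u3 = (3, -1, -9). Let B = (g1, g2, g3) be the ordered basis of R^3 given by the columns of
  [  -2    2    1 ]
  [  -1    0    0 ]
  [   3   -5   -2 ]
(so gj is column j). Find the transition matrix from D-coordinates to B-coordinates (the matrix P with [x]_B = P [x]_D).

Column j of P is [uj]_B, since P maps D-coordinates to B-coordinates.
Expressing u1 in B: u1 = g1 + 2g2 - g3, so column 1 of P is (1, 2, -1).
Doing the same for each uj gives P = [[1, 1, 1], [2, -2, 2], [-1, 2, 1]].

[[1, 1, 1], [2, -2, 2], [-1, 2, 1]]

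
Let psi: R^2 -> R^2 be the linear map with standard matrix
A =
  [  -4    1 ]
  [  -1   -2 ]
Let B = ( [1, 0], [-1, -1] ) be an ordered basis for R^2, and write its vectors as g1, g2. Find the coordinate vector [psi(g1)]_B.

Column 1 of [psi]_B is the B-coordinate vector of psi(g1).
In standard coordinates psi(g1) = A g1 = [-4, -1].
Converting to B: [-4, -1] = -3g1 + g2, so the coordinate vector is [-3, 1].

[-3, 1]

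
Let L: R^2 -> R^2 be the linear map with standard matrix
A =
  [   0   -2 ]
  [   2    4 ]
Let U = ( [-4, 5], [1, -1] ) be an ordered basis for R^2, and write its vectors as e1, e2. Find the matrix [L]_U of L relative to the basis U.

[[2, 0], [-2, 2]]

Let P have columns e1, e2. Then [L]_U = P^(-1) A P.
Here det P = -1, so P^(-1) is integer; computing A P first and then P^(-1)(A P) gives [[2, 0], [-2, 2]].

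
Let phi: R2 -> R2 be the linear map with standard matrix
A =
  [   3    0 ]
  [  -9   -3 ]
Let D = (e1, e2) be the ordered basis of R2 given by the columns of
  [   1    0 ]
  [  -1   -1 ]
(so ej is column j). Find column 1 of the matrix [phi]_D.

(3, 3)

Compute phi(e1) = A e1 = (3, -6) in standard coordinates.
Then write this in D-coordinates: solve for y in y_1 e1 + y_2 e2 = (3, -6).
This gives y = (3, 3), which is column 1 of [phi]_D.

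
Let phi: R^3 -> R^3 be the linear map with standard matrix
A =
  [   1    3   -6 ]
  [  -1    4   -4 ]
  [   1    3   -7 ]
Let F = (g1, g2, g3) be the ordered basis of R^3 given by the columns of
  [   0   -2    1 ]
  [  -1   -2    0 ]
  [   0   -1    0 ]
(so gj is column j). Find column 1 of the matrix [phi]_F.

Column 1 of [phi]_F is the F-coordinate vector of phi(g1).
In standard coordinates phi(g1) = A g1 = (-3, -4, -3).
Converting to F: (-3, -4, -3) = -2g1 + 3g2 + 3g3, so the coordinate vector is (-2, 3, 3).

(-2, 3, 3)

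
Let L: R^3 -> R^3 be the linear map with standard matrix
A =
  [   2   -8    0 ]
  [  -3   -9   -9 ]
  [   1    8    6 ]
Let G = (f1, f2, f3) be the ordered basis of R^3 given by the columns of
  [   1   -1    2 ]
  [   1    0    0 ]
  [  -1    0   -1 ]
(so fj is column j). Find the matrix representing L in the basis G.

[[-3, 3, 3], [3, 1, 1], [0, -2, 1]]

With P the matrix whose columns are f1, ..., f3, [L]_G = P^(-1) A P.
Column by column: L(f1) = A f1 = [-6, -3, 3]; its G-coordinates [-3, 3, 0] give column 1.
Continuing for each basis vector yields [L]_G = [[-3, 3, 3], [3, 1, 1], [0, -2, 1]].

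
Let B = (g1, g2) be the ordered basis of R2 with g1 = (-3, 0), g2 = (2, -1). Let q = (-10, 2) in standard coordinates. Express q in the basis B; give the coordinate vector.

(2, -2)

We seek scalars with c_1 g1 + c_2 g2 = q; equivalently solve M c = q where the columns of M are g1, g2.
System: -3c_1 + 2c_2 = -10, 0c_1 - c_2 = 2; solving gives c_1 = 2, c_2 = -2.
Check: 2g1 - 2g2 = (-10, 2).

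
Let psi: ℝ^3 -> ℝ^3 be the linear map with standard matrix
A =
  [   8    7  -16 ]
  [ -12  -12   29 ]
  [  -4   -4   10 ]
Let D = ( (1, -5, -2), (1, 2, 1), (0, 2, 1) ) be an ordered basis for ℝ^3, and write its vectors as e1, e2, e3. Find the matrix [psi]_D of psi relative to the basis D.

The j-th column of [psi]_D is [psi(ej)]_D.
psi(e1) = A e1 = (5, -10, -4) = 2e1 + 3e2 - 3e3, so column 1 is (2, 3, -3).
Repeating for e2, e3 and assembling the columns gives [[2, 3, -1], [3, 3, -1], [-3, 1, 1]].

[[2, 3, -1], [3, 3, -1], [-3, 1, 1]]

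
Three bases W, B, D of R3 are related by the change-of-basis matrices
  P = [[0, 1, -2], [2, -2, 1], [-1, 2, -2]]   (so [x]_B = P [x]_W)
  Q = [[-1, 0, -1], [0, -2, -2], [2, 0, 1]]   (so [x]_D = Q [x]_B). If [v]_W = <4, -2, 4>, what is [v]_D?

Composing the changes, [v]_D = Q P [v]_W.
Q P = [[1, -3, 4], [-2, 0, 2], [-1, 4, -6]]; applying this to <4, -2, 4> gives <26, 0, -36>.

<26, 0, -36>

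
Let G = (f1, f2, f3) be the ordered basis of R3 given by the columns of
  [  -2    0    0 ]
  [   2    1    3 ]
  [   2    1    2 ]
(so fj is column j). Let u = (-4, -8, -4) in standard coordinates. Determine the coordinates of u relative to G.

We seek scalars with c_1 f1 + ... + c_3 f3 = u; equivalently solve M c = u where the columns of M are f1, ..., f3.
Row-reducing the augmented matrix [M | u] gives c = (2, 0, -4).
Check: 2f1 + 0·f2 - 4f3 = (-4, -8, -4).

(2, 0, -4)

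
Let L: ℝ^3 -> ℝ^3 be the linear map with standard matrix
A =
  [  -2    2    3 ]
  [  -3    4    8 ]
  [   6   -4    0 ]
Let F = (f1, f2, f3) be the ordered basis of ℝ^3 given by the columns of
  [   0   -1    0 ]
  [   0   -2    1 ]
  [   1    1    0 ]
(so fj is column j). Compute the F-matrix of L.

Let P have columns f1, ..., f3. Then [L]_F = P^(-1) A P.
Here det P = -1, so P^(-1) is integer; computing A P first and then P^(-1)(A P) gives [[3, 3, -2], [-3, -1, -2], [2, 1, 0]].

[[3, 3, -2], [-3, -1, -2], [2, 1, 0]]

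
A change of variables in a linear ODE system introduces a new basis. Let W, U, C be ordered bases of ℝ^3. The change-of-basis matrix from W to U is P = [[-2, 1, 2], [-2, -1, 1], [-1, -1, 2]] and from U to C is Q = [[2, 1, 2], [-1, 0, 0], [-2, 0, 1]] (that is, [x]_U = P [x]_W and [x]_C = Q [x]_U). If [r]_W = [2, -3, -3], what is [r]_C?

[-40, 13, 21]

Apply P to get U-coordinates [-13, -4, -5], then Q to get C-coordinates.
The result is [r]_C = [-40, 13, 21].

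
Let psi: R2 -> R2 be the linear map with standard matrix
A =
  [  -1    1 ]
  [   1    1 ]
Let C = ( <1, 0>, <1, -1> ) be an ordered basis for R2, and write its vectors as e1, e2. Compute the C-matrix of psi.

With P the matrix whose columns are e1, e2, [psi]_C = P^(-1) A P.
Column by column: psi(e1) = A e1 = <-1, 1>; its C-coordinates <0, -1> give column 1.
Continuing for each basis vector yields [psi]_C = [[0, -2], [-1, 0]].

[[0, -2], [-1, 0]]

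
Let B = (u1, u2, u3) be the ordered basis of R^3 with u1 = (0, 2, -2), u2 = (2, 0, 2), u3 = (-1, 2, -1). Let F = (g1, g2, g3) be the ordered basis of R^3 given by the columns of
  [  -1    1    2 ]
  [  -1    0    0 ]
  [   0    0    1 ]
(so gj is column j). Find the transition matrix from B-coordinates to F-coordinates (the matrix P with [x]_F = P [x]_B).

Column j of P is [uj]_F, since P maps B-coordinates to F-coordinates.
Expressing u1 in F: u1 = -2g1 + 2g2 - 2g3, so column 1 of P is (-2, 2, -2).
Doing the same for each uj gives P = [[-2, 0, -2], [2, -2, -1], [-2, 2, -1]].

[[-2, 0, -2], [2, -2, -1], [-2, 2, -1]]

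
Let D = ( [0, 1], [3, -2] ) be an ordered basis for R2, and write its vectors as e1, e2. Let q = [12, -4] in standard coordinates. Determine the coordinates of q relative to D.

[4, 4]

[q]_D is the unique c with M c = q, where M has columns e1, e2.
System: 0c_1 + 3c_2 = 12, c_1 - 2c_2 = -4; solving gives c_1 = 4, c_2 = 4.
Check: 4e1 + 4e2 = [12, -4].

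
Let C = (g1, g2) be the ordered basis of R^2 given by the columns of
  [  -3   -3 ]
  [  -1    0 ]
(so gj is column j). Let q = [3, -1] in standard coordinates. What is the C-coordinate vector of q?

[1, -2]

Write q = c_1 g1 + c_2 g2 and solve for the c_i.
System: -3c_1 - 3c_2 = 3, -c_1 + 0c_2 = -1; solving gives c_1 = 1, c_2 = -2.
Check: g1 - 2g2 = [3, -1].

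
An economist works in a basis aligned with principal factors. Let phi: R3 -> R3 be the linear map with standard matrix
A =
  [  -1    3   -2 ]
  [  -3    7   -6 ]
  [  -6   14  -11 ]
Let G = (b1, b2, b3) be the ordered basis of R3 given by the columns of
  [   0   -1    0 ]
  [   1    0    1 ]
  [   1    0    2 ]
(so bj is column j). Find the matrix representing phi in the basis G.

The j-th column of [phi]_G is [phi(bj)]_G.
phi(b1) = A b1 = <1, 1, 3> = -b1 - b2 + 2b3, so column 1 is <-1, -1, 2>.
Repeating for b2, b3 and assembling the columns gives [[-1, 0, -2], [-1, -1, 1], [2, 3, -3]].

[[-1, 0, -2], [-1, -1, 1], [2, 3, -3]]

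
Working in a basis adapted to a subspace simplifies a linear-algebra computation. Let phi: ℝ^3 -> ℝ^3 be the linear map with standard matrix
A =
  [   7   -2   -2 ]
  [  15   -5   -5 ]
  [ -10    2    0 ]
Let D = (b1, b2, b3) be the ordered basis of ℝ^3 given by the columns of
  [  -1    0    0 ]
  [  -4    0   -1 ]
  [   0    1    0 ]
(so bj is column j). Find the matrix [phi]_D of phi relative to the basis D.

The j-th column of [phi]_D is [phi(bj)]_D.
phi(b1) = A b1 = (1, 5, 2) = -b1 + 2b2 - b3, so column 1 is (-1, 2, -1).
Repeating for b2, b3 and assembling the columns gives [[-1, 2, -2], [2, 0, -2], [-1, -3, 3]].

[[-1, 2, -2], [2, 0, -2], [-1, -3, 3]]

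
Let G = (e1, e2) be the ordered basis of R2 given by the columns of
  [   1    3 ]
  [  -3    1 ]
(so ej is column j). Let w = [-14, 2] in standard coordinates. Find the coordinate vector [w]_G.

[-2, -4]

Write w = c_1 e1 + c_2 e2 and solve for the c_i.
System: c_1 + 3c_2 = -14, -3c_1 + c_2 = 2; solving gives c_1 = -2, c_2 = -4.
Check: -2e1 - 4e2 = [-14, 2].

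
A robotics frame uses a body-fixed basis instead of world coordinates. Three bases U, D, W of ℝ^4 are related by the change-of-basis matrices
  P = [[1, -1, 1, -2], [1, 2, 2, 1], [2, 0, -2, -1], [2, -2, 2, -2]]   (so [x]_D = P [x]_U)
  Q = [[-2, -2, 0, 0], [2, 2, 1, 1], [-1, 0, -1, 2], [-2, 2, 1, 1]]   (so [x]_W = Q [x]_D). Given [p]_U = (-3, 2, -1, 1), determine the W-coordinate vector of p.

First [p]_D = P [p]_U = (-8, 0, -5, -14).
Then [p]_W = Q [p]_D = (16, -35, -15, -3).

(16, -35, -15, -3)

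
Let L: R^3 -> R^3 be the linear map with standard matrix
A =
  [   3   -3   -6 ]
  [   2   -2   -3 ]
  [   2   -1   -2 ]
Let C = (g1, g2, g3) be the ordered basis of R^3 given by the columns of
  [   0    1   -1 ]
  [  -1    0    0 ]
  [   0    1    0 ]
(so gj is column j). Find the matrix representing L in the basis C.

[[-2, 1, 2], [1, 0, -2], [-2, 3, 1]]

With P the matrix whose columns are g1, ..., g3, [L]_C = P^(-1) A P.
Column by column: L(g1) = A g1 = (3, 2, 1); its C-coordinates (-2, 1, -2) give column 1.
Continuing for each basis vector yields [L]_C = [[-2, 1, 2], [1, 0, -2], [-2, 3, 1]].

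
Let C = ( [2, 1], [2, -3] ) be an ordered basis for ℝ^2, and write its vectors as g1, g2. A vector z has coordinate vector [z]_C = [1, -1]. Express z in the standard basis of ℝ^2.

The coordinates say z = g1 - g2; adding the scaled basis vectors gives [0, 4].

[0, 4]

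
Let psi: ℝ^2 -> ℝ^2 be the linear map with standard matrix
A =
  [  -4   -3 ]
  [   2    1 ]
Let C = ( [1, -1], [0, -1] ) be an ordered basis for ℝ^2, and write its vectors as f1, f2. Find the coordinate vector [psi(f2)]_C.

[3, -2]

Compute psi(f2) = A f2 = [3, -1] in standard coordinates.
Then write this in C-coordinates: solve for y in y_1 f1 + y_2 f2 = [3, -1].
This gives y = [3, -2], which is column 2 of [psi]_C.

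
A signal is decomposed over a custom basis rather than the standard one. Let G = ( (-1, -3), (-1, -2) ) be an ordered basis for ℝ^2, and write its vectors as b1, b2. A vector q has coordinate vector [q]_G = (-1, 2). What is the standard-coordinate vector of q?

The coordinates say q = -b1 + 2b2; adding the scaled basis vectors gives (-1, -1).

(-1, -1)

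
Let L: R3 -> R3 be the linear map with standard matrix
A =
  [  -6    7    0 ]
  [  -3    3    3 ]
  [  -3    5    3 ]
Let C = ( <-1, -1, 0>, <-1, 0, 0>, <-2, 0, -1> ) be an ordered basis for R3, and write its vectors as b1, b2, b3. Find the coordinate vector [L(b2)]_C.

Column 2 of [L]_C is the C-coordinate vector of L(b2).
In standard coordinates L(b2) = A b2 = <6, 3, 3>.
Converting to C: <6, 3, 3> = -3b1 + 3b2 - 3b3, so the coordinate vector is <-3, 3, -3>.

<-3, 3, -3>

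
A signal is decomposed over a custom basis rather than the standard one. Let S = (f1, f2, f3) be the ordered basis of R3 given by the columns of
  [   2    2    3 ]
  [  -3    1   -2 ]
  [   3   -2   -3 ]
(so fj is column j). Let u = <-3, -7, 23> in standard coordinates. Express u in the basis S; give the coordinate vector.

<4, -1, -3>

We seek scalars with c_1 f1 + ... + c_3 f3 = u; equivalently solve M c = u where the columns of M are f1, ..., f3.
Solving this 3x3 system gives c = (4, -1, -3).
Check: 4f1 - f2 - 3f3 = <-3, -7, 23>.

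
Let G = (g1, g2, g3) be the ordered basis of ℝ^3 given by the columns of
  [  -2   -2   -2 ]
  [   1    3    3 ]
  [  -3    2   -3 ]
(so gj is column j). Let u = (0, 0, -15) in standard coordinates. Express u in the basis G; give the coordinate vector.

[u]_G is the unique c with M c = u, where M has columns g1, ..., g3.
Gaussian elimination on [M | u] yields c = (0, -3, 3).
Check: 0·g1 - 3g2 + 3g3 = (0, 0, -15).

(0, -3, 3)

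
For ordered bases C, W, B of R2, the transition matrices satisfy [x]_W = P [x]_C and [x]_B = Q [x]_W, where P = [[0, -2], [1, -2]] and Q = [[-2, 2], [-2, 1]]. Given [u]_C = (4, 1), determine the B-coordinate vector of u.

Apply P to get W-coordinates (-2, 2), then Q to get B-coordinates.
The result is [u]_B = (8, 6).

(8, 6)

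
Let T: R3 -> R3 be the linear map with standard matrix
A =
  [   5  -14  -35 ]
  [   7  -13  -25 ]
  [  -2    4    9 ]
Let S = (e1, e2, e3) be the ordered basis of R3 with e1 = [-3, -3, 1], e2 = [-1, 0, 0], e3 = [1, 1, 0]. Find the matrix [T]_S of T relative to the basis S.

Let P have columns e1, ..., e3. Then [T]_S = P^(-1) A P.
Here det P = -1, so P^(-1) is integer; computing A P first and then P^(-1)(A P) gives [[3, 2, 2], [1, -2, 3], [2, -1, 0]].

[[3, 2, 2], [1, -2, 3], [2, -1, 0]]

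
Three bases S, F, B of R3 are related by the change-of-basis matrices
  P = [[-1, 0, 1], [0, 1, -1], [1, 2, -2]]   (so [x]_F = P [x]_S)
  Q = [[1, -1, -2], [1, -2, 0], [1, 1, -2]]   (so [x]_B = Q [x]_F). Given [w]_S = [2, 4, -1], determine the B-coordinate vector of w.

First [w]_F = P [w]_S = [-3, 5, 12].
Then [w]_B = Q [w]_F = [-32, -13, -22].

[-32, -13, -22]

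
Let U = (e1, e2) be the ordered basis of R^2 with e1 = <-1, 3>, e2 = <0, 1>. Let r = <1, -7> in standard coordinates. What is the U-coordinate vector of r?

Write r = c_1 e1 + c_2 e2 and solve for the c_i.
System: -c_1 + 0c_2 = 1, 3c_1 + c_2 = -7; solving gives c_1 = -1, c_2 = -4.
Check: -e1 - 4e2 = <1, -7>.

<-1, -4>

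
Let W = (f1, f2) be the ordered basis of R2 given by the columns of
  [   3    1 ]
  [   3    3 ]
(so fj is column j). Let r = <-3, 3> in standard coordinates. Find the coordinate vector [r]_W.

Write r = c_1 f1 + c_2 f2 and solve for the c_i.
System: 3c_1 + c_2 = -3, 3c_1 + 3c_2 = 3; solving gives c_1 = -2, c_2 = 3.
Check: -2f1 + 3f2 = <-3, 3>.

<-2, 3>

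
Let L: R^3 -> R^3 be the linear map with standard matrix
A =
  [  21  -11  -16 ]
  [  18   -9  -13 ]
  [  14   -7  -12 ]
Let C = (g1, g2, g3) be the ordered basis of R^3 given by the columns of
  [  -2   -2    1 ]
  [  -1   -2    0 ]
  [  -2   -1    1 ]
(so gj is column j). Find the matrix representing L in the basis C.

Let P have columns g1, ..., g3. Then [L]_C = P^(-1) A P.
Here det P = -1, so P^(-1) is integer; computing A P first and then P^(-1)(A P) gives [[-3, 1, 1], [2, 2, -3], [-1, 2, 1]].

[[-3, 1, 1], [2, 2, -3], [-1, 2, 1]]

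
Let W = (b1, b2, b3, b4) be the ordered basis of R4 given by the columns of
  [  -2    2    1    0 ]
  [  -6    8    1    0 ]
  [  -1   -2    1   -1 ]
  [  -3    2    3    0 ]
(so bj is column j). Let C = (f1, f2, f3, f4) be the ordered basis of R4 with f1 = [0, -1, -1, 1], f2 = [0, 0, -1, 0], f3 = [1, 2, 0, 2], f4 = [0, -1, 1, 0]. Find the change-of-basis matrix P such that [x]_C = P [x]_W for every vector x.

[[1, -2, 1, 0], [1, 2, -2, 1], [-2, 2, 1, 0], [1, -2, 0, 0]]

Column j of P is [bj]_C, since P maps W-coordinates to C-coordinates.
Expressing b1 in C: b1 = f1 + f2 - 2f3 + f4, so column 1 of P is [1, 1, -2, 1].
Doing the same for each bj gives P = [[1, -2, 1, 0], [1, 2, -2, 1], [-2, 2, 1, 0], [1, -2, 0, 0]].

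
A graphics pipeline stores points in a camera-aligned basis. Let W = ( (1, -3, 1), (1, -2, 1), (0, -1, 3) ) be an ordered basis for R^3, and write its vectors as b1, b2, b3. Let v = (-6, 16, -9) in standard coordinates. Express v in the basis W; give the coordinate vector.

We seek scalars with c_1 b1 + ... + c_3 b3 = v; equivalently solve M c = v where the columns of M are b1, ..., b3.
Row-reducing the augmented matrix [M | v] gives c = (-3, -3, -1).
Check: -3b1 - 3b2 - b3 = (-6, 16, -9).

(-3, -3, -1)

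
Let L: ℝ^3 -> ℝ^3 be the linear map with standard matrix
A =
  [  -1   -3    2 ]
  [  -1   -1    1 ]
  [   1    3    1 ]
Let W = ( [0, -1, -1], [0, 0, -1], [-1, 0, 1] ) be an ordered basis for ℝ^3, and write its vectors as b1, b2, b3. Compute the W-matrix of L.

The j-th column of [L]_W is [L(bj)]_W.
L(b1) = A b1 = [1, 0, -4] = 0·b1 + 3b2 - b3, so column 1 is [0, 3, -1].
Repeating for b2, b3 and assembling the columns gives [[0, 1, -2], [3, 2, -1], [-1, 2, -3]].

[[0, 1, -2], [3, 2, -1], [-1, 2, -3]]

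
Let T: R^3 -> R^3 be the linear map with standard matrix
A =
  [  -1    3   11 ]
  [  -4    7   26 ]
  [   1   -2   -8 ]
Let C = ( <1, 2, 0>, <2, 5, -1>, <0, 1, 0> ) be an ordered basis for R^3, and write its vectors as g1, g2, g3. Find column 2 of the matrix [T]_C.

<2, 0, -3>

Column 2 of [T]_C is the C-coordinate vector of T(g2).
In standard coordinates T(g2) = A g2 = <2, 1, 0>.
Converting to C: <2, 1, 0> = 2g1 + 0·g2 - 3g3, so the coordinate vector is <2, 0, -3>.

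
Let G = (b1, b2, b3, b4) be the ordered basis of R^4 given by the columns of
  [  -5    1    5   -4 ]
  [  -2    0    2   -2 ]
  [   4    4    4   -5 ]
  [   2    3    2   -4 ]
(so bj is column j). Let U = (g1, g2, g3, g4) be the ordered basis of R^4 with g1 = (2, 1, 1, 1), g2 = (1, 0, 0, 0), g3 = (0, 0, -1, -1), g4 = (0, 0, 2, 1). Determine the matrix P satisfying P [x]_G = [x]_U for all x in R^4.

[[-2, 0, 2, -2], [-1, 1, 1, 0], [-2, -2, 2, 1], [2, 1, 2, -1]]

Let M have columns bj and N have columns gj. Then for every x, N [x]_U = x = M [x]_G, so P = N^(-1) M.
Since det N = -1, N^(-1) has integer entries; multiplying gives P = [[-2, 0, 2, -2], [-1, 1, 1, 0], [-2, -2, 2, 1], [2, 1, 2, -1]].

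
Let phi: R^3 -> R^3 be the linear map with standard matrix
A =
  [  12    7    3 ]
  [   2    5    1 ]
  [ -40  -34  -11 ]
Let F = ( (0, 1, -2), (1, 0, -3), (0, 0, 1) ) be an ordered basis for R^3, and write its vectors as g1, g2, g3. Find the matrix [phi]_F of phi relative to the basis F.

The j-th column of [phi]_F is [phi(gj)]_F.
phi(g1) = A g1 = (1, 3, -12) = 3g1 + g2 - 3g3, so column 1 is (3, 1, -3).
Repeating for g2, g3 and assembling the columns gives [[3, -1, 1], [1, 3, 3], [-3, 0, 0]].

[[3, -1, 1], [1, 3, 3], [-3, 0, 0]]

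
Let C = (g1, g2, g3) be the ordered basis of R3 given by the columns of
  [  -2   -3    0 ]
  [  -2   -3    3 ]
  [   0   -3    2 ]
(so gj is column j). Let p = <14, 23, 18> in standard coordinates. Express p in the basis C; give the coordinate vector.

Write p = c_1 g1 + ... + c_3 g3 and solve for the c_i.
Solving this 3x3 system gives c = (-1, -4, 3).
Check: -g1 - 4g2 + 3g3 = <14, 23, 18>.

<-1, -4, 3>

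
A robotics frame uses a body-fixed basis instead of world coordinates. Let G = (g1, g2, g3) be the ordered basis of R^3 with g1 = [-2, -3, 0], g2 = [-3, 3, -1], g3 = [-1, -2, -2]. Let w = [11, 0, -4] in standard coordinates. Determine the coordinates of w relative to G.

Write w = c_1 g1 + ... + c_3 g3 and solve for the c_i.
Solving this 3x3 system gives c = (-4, -2, 3).
Check: -4g1 - 2g2 + 3g3 = [11, 0, -4].

[-4, -2, 3]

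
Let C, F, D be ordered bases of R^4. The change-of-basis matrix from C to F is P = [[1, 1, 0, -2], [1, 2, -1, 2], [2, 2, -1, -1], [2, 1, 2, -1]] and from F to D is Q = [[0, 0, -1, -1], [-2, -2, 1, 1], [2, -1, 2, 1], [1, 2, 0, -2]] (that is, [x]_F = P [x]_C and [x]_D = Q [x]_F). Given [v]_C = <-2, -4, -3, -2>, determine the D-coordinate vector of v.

<19, 7, -19, 0>

Apply P to get F-coordinates <-2, -11, -7, -12>, then Q to get D-coordinates.
The result is [v]_D = <19, 7, -19, 0>.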